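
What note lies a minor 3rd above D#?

F#

D up a major third is F#, so the target letter is F.
From D#, a minor third is 3 semitones up: F#.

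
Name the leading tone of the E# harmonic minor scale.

The E# harmonic minor scale runs E# F## G# A# B# C# D##.
Degree 7 is D##.

D##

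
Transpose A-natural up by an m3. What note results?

A up a major third is C#, so the target letter is C.
From A, a minor third is 3 semitones up: C.

C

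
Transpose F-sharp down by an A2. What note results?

Eb

A second below F lands on the letter E.
An augmented second spans 3 semitones, so F# moves to pitch class 3. On the letter E that is Eb.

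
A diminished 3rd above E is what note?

E up a major third is G#, so the target letter is G.
From E, a diminished third is 2 semitones up: Gb.

Gb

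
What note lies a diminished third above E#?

E up a major third is G#, so the target letter is G.
From E#, a diminished third is 2 semitones up: G.

G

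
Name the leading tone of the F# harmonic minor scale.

E#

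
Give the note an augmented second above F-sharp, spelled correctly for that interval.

A second above F lands on the letter G.
An augmented second spans 3 semitones, so F# moves to pitch class 9. On the letter G that is G##.

G##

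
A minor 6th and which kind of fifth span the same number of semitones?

augmented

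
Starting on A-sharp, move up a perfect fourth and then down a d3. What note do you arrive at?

B##

A perfect fourth up from A# is D# (letter D, 5 semitones up).
A diminished third down from D# is B## (letter B, 2 semitones down).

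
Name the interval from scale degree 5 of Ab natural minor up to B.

augmented fifth

Scale degree 5 of Ab natural minor is Eb.
Eb up to B: letters E→B make it a fifth; 8 semitones makes it augmented.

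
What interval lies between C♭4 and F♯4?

doubly augmented fourth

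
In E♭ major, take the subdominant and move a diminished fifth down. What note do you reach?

The subdominant of Eb major is Ab.
A diminished fifth (6 semitones) below Ab lands on the letter D, giving D.

D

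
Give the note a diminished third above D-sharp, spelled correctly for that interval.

F

D up a major third is F#, so the target letter is F.
From D#, a diminished third is 2 semitones up: F.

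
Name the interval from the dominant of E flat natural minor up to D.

major third

The dominant of Eb natural minor is Bb.
Bb up to D: letters B→D make it a third; 4 semitones makes it major.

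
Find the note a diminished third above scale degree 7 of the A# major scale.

Scale degree 7 of A# major is G##.
A diminished third (2 semitones) above G## lands on the letter B, giving B.

B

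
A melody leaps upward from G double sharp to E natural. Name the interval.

The letter names run G→E, a span of 5 letter steps, so the interval is some kind of sixth.
G## to E is 7 semitones. A major sixth is 9, so 7 makes it diminished.

diminished sixth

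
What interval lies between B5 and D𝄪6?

augmented third

Counting letters B–C–D gives a third.
B→D## = 5 semitones, 1 wider than the major third (4), so augmented.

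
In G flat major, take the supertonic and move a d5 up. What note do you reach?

The supertonic of Gb major is Ab.
A diminished fifth (6 semitones) above Ab lands on the letter E, giving Ebb.

Ebb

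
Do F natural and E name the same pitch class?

F is pitch class 5; E is pitch class 4.
The pitch classes differ (5 vs. 4), so they are not enharmonic equivalents.

No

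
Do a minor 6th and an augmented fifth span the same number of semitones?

A minor sixth spans 8 semitones; an augmented fifth spans 8.
They are enharmonically equivalent.

Yes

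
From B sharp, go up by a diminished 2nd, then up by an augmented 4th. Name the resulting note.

A diminished second up from B# is C (letter C, 0 semitones up).
An augmented fourth up from C is F# (letter F, 6 semitones up).

F#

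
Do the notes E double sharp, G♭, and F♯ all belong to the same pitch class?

Yes

E## is pitch class 6; Gb is pitch class 6; F# is pitch class 6.
All spellings map to pitch class 6, so they are enharmonically equivalent.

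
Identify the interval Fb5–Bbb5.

The letter names run F→B, a span of 3 letter steps, so the interval is some kind of fourth.
Fb to Bbb is 5 semitones. A perfect fourth is 5, so 5 makes it perfect.

perfect fourth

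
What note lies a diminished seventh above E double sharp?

A seventh above E lands on the letter D.
A diminished seventh spans 9 semitones, so E## moves to pitch class 3. On the letter D that is D#.

D#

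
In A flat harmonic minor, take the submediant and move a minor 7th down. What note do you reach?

The submediant of Ab harmonic minor is Fb.
A minor seventh (10 semitones) below Fb lands on the letter G, giving Gb.

Gb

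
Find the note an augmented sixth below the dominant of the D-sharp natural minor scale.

C

The dominant of D# natural minor is A#.
An augmented sixth (10 semitones) below A# lands on the letter C, giving C.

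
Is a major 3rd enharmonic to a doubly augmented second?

A major third spans 4 semitones; a doubly augmented second spans 4.
They are enharmonically equivalent.

Yes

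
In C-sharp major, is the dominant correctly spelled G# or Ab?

Each scale degree takes a distinct letter name. Degree 5 of a scale on C must use the letter G.
G# and Ab are enharmonically the same pitch, but only G# uses the letter G, so it is the correct spelling here.

G#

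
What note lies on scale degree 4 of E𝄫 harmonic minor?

Degree 4 takes the letter 3 steps above E, which is A.
In harmonic minor, degree 4 sits 5 semitones above the tonic. Ebb + 5 semitones is pitch class 7, spelled on A as Abb.

Abb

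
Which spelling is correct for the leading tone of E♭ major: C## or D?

Each scale degree takes a distinct letter name. Degree 7 of a scale on E must use the letter D.
D and C## are enharmonically the same pitch, but only D uses the letter D, so it is the correct spelling here.

D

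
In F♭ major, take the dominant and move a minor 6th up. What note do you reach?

Abb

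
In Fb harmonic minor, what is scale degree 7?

Eb

The Fb harmonic minor scale runs Fb Gb Abb Bbb Cb Dbb Eb.
Degree 7 is Eb.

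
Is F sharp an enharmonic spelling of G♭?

F# is pitch class 6; Gb is pitch class 6.
All spellings map to pitch class 6, so they are enharmonically equivalent.

Yes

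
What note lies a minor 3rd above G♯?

B

A third above G lands on the letter B.
A minor third spans 3 semitones, so G# moves to pitch class 11. On the letter B that is B.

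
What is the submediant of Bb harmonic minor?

The Bb harmonic minor scale runs Bb C Db Eb F Gb A.
Degree 6 is Gb.

Gb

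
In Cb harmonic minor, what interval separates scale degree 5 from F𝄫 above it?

diminished seventh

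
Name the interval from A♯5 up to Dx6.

The letter names run A→D, a span of 3 letter steps, so the interval is some kind of fourth.
A# to D## is 6 semitones. A perfect fourth is 5, so 6 makes it augmented.

augmented fourth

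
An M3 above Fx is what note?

A##

F up a major third is A, so the target letter is A.
From F##, a major third is 4 semitones up: A##.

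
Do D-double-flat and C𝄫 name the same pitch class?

No

Two spellings are enharmonically equivalent only if they share a pitch class.
Here Dbb → 0, Cbb → 10; 0 ≠ 10, so they are not.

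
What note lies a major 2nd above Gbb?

Abb

G up a major second is A, so the target letter is A.
From Gbb, a major second is 2 semitones up: Abb.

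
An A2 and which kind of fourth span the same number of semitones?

doubly diminished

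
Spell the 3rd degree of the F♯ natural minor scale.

A

The F# natural minor scale runs F# G# A B C# D E.
Degree 3 is A.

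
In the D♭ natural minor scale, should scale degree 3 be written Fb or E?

Each scale degree takes a distinct letter name. Degree 3 of a scale on D must use the letter F.
Fb and E are enharmonically the same pitch, but only Fb uses the letter F, so it is the correct spelling here.

Fb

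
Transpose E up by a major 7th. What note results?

D#

E up a major seventh is D#, so the target letter is D.
From E, a major seventh is 11 semitones up: D#.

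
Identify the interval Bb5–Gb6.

minor sixth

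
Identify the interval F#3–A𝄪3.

augmented third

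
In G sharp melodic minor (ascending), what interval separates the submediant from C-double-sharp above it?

major sixth

The submediant of G# melodic minor (ascending) is E#.
E# up to C##: letters E→C make it a sixth; 9 semitones makes it major.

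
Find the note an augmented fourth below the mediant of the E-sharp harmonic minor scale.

D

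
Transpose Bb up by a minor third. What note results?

Db

B up a major third is D#, so the target letter is D.
From Bb, a minor third is 3 semitones up: Db.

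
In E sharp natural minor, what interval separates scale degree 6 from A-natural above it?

minor sixth

Scale degree 6 of E# natural minor is C#.
C# up to A: letters C→A make it a sixth; 8 semitones makes it minor.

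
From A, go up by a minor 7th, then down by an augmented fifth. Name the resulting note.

Cb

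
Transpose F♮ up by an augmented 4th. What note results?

F up a perfect fourth is Bb, so the target letter is B.
From F, an augmented fourth is 6 semitones up: B.

B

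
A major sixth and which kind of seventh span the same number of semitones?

diminished

A major sixth spans 9 semitones.
A seventh spanning 9 semitones is diminished (the major seventh is 11).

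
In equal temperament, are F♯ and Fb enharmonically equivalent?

F# is pitch class 6; Fb is pitch class 4.
The pitch classes differ (6 vs. 4), so they are not enharmonic equivalents.

No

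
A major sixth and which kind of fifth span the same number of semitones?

A major sixth spans 9 semitones.
A fifth spanning 9 semitones is doubly augmented (the perfect fifth is 7).

doubly augmented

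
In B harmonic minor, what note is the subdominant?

Degree 4 takes the letter 3 steps above B, which is E.
In harmonic minor, degree 4 sits 5 semitones above the tonic. B + 5 semitones is pitch class 4, spelled on E as E.

E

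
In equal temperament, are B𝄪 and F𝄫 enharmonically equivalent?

No

B## is pitch class 1; Fbb is pitch class 3.
The pitch classes differ (1 vs. 3), so they are not enharmonic equivalents.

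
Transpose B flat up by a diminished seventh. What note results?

Abb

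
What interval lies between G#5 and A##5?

augmented second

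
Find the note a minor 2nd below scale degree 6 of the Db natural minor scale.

Scale degree 6 of Db natural minor is Bbb.
A minor second (1 semitone) below Bbb lands on the letter A, giving Ab.

Ab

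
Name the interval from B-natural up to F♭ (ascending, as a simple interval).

Counting letters B–C–D–E–F gives a fifth.
B→Fb = 5 semitones, 2 narrower than the perfect fifth (7), so doubly diminished.

doubly diminished fifth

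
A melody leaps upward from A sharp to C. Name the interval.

The letter names run A→C, a span of 2 letter steps, so the interval is some kind of third.
A# to C is 2 semitones. A major third is 4, so 2 makes it diminished.

diminished third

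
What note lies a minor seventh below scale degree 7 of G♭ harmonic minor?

G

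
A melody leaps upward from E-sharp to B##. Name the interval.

Counting letters E–F–G–A–B gives a fifth.
E#→B## = 8 semitones, 1 wider than the perfect fifth (7), so augmented.

augmented fifth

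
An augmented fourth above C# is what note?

F##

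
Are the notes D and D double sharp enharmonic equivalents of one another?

No

D is pitch class 2; D## is pitch class 4.
The pitch classes differ (2 vs. 4), so they are not enharmonic equivalents.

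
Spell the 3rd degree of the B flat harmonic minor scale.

Db

The Bb harmonic minor scale runs Bb C Db Eb F Gb A.
Degree 3 is Db.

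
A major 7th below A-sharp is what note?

B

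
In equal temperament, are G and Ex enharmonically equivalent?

No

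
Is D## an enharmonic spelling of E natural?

Yes

D## is pitch class 4; E is pitch class 4.
All spellings map to pitch class 4, so they are enharmonically equivalent.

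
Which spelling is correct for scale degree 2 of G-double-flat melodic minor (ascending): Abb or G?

Each scale degree takes a distinct letter name. Degree 2 of a scale on G must use the letter A.
Abb and G are enharmonically the same pitch, but only Abb uses the letter A, so it is the correct spelling here.

Abb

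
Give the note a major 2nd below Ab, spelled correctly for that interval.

Gb

A second below A lands on the letter G.
A major second spans 2 semitones, so Ab moves to pitch class 6. On the letter G that is Gb.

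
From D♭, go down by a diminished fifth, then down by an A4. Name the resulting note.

Db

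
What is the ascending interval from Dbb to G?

doubly augmented fourth

Counting letters D–E–F–G gives a fourth.
Dbb→G = 7 semitones, 2 wider than the perfect fourth (5), so doubly augmented.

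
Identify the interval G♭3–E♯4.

doubly augmented sixth

Counting letters G–A–B–C–D–E gives a sixth.
Gb→E# = 11 semitones, 2 wider than the major sixth (9), so doubly augmented.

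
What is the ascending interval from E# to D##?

major seventh

Counting letters E–F–G–A–B–C–D gives a seventh.
E#→D## = 11 semitones, exactly the major seventh.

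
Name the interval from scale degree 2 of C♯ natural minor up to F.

Scale degree 2 of C# natural minor is D#.
D# up to F: letters D→F make it a third; 2 semitones makes it diminished.

diminished third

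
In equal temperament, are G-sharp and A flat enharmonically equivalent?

Yes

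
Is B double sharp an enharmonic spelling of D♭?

B## is pitch class 1; Db is pitch class 1.
All spellings map to pitch class 1, so they are enharmonically equivalent.

Yes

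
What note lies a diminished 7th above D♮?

Cb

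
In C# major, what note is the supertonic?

D#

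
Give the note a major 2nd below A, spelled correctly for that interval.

A second below A lands on the letter G.
A major second spans 2 semitones, so A moves to pitch class 7. On the letter G that is G.

G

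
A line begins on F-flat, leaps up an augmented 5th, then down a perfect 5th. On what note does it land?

F

An augmented fifth up from Fb is C (letter C, 8 semitones up).
A perfect fifth down from C is F (letter F, 7 semitones down).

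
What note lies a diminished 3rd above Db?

A third above D lands on the letter F.
A diminished third spans 2 semitones, so Db moves to pitch class 3. On the letter F that is Fbb.

Fbb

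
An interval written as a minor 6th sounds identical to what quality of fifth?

A minor sixth spans 8 semitones.
A fifth spanning 8 semitones is augmented (the perfect fifth is 7).

augmented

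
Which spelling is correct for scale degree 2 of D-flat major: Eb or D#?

Eb

Each scale degree takes a distinct letter name. Degree 2 of a scale on D must use the letter E.
Eb and D# are enharmonically the same pitch, but only Eb uses the letter E, so it is the correct spelling here.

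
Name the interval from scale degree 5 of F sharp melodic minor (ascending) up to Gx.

augmented fifth

Scale degree 5 of F# melodic minor (ascending) is C#.
C# up to G##: letters C→G make it a fifth; 8 semitones makes it augmented.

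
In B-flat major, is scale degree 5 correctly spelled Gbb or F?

Each scale degree takes a distinct letter name. Degree 5 of a scale on B must use the letter F.
F and Gbb are enharmonically the same pitch, but only F uses the letter F, so it is the correct spelling here.

F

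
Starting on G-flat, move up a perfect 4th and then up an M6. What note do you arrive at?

Ab

A perfect fourth up from Gb is Cb (letter C, 5 semitones up).
A major sixth up from Cb is Ab (letter A, 9 semitones up).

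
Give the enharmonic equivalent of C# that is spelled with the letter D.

Db

C# is pitch class 1. The letter D alone is pitch class 2.
To reach pitch class 1 from D requires an offset of -1 semitone, i.e. flat: Db.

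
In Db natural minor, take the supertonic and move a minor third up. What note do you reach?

The supertonic of Db natural minor is Eb.
A minor third (3 semitones) above Eb lands on the letter G, giving Gb.

Gb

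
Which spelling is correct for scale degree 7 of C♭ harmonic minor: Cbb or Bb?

Bb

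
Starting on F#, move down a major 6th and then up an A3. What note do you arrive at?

A major sixth down from F# is A (letter A, 9 semitones down).
An augmented third up from A is C## (letter C, 5 semitones up).

C##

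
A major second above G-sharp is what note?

A#

A second above G lands on the letter A.
A major second spans 2 semitones, so G# moves to pitch class 10. On the letter A that is A#.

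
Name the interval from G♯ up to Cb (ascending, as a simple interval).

doubly diminished fourth

The letter names run G→C, a span of 3 letter steps, so the interval is some kind of fourth.
G# to Cb is 3 semitones. A perfect fourth is 5, so 3 makes it doubly diminished.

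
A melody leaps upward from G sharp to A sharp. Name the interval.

major second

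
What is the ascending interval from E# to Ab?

doubly diminished fourth

Counting letters E–F–G–A gives a fourth.
E#→Ab = 3 semitones, 2 narrower than the perfect fourth (5), so doubly diminished.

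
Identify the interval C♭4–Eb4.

major third

Counting letters C–D–E gives a third.
Cb→Eb = 4 semitones, exactly the major third.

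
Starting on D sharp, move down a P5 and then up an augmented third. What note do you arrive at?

A perfect fifth down from D# is G# (letter G, 7 semitones down).
An augmented third up from G# is B## (letter B, 5 semitones up).

B##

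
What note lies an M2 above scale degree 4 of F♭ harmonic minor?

Scale degree 4 of Fb harmonic minor is Bbb.
A major second (2 semitones) above Bbb lands on the letter C, giving Cb.

Cb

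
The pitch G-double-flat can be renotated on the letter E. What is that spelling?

E#

Gbb is pitch class 5. The letter E alone is pitch class 4.
To reach pitch class 5 from E requires an offset of +1 semitone, i.e. sharp: E#.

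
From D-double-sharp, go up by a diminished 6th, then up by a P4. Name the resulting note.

E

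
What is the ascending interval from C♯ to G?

diminished fifth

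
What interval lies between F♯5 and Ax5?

The letter names run F→A, a span of 2 letter steps, so the interval is some kind of third.
F# to A## is 5 semitones. A major third is 4, so 5 makes it augmented.

augmented third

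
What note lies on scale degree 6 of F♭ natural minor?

Degree 6 takes the letter 5 steps above F, which is D.
In natural minor, degree 6 sits 8 semitones above the tonic. Fb + 8 semitones is pitch class 0, spelled on D as Dbb.

Dbb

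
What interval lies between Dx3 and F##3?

minor third

The letter names run D→F, a span of 2 letter steps, so the interval is some kind of third.
D## to F## is 3 semitones. A major third is 4, so 3 makes it minor.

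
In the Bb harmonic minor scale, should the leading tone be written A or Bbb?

Each scale degree takes a distinct letter name. Degree 7 of a scale on B must use the letter A.
A and Bbb are enharmonically the same pitch, but only A uses the letter A, so it is the correct spelling here.

A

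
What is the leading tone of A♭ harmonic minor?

G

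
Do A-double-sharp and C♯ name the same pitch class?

No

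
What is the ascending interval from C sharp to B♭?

Counting letters C–D–E–F–G–A–B gives a seventh.
C#→Bb = 9 semitones, 2 narrower than the major seventh (11), so diminished.

diminished seventh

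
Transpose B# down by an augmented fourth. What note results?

F#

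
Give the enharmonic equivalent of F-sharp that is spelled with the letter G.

Gb

Plain G sits 1 semitone above F#, so on the letter G the same pitch needs a flat: Gb.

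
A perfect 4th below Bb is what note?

B down a perfect fourth is F#, so the target letter is F.
From Bb, a perfect fourth is 5 semitones down: F.

F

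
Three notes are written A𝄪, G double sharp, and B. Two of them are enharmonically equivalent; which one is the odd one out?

G##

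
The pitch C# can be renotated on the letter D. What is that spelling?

Db

C# is pitch class 1. The letter D alone is pitch class 2.
To reach pitch class 1 from D requires an offset of -1 semitone, i.e. flat: Db.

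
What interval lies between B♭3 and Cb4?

minor second

Counting letters B–C gives a second.
Bb→Cb = 1 semitone, 1 narrower than the major second (2), so minor.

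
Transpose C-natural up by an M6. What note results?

A sixth above C lands on the letter A.
A major sixth spans 9 semitones, so C moves to pitch class 9. On the letter A that is A.

A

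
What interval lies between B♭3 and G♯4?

augmented sixth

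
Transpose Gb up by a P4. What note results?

Cb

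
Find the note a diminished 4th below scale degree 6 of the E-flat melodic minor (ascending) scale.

G#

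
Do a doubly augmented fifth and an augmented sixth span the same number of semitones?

A doubly augmented fifth spans 9 semitones; an augmented sixth spans 10.
The spans differ, so they are not enharmonic equivalents.

No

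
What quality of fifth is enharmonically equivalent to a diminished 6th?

perfect

A diminished sixth spans 7 semitones.
A fifth spanning 7 semitones is perfect (the perfect fifth is 7).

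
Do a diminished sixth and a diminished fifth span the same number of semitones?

A diminished sixth spans 7 semitones; a diminished fifth spans 6.
The spans differ, so they are not enharmonic equivalents.

No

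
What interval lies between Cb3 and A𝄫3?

Counting letters C–D–E–F–G–A gives a sixth.
Cb→Abb = 8 semitones, 1 narrower than the major sixth (9), so minor.

minor sixth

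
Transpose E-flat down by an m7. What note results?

F

E down a major seventh is F, so the target letter is F.
From Eb, a minor seventh is 10 semitones down: F.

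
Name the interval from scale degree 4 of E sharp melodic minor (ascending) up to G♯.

minor seventh

Scale degree 4 of E# melodic minor (ascending) is A#.
A# up to G#: letters A→G make it a seventh; 10 semitones makes it minor.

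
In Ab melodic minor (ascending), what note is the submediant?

F

Degree 6 takes the letter 5 steps above A, which is F.
In melodic minor (ascending), degree 6 sits 9 semitones above the tonic. Ab + 9 semitones is pitch class 5, spelled on F as F.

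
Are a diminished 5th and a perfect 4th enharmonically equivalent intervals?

No

A diminished fifth spans 6 semitones; a perfect fourth spans 5.
The spans differ, so they are not enharmonic equivalents.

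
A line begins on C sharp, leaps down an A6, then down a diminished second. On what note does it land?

D#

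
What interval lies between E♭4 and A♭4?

perfect fourth

The letter names run E→A, a span of 3 letter steps, so the interval is some kind of fourth.
Eb to Ab is 5 semitones. A perfect fourth is 5, so 5 makes it perfect.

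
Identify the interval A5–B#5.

Counting letters A–B gives a second.
A→B# = 3 semitones, 1 wider than the major second (2), so augmented.

augmented second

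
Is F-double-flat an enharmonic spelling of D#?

Fbb = pitch class 3 and D# = pitch class 3 — the same pitch class, so they are enharmonic equivalents.

Yes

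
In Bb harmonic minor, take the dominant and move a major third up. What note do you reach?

The dominant of Bb harmonic minor is F.
A major third (4 semitones) above F lands on the letter A, giving A.

A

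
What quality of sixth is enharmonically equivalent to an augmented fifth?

An augmented fifth spans 8 semitones.
A sixth spanning 8 semitones is minor (the major sixth is 9).

minor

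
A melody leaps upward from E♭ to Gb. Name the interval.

Counting letters E–F–G gives a third.
Eb→Gb = 3 semitones, 1 narrower than the major third (4), so minor.

minor third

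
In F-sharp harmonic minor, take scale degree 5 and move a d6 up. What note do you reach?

Scale degree 5 of F# harmonic minor is C#.
A diminished sixth (7 semitones) above C# lands on the letter A, giving Ab.

Ab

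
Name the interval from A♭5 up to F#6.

augmented sixth

Counting letters A–B–C–D–E–F gives a sixth.
Ab→F# = 10 semitones, 1 wider than the major sixth (9), so augmented.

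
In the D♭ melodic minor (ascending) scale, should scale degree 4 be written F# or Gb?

Each scale degree takes a distinct letter name. Degree 4 of a scale on D must use the letter G.
Gb and F# are enharmonically the same pitch, but only Gb uses the letter G, so it is the correct spelling here.

Gb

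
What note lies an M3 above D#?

D up a major third is F#, so the target letter is F.
From D#, a major third is 4 semitones up: F##.

F##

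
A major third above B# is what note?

D##

B up a major third is D#, so the target letter is D.
From B#, a major third is 4 semitones up: D##.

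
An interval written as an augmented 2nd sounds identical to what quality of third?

An augmented second spans 3 semitones.
A third spanning 3 semitones is minor (the major third is 4).

minor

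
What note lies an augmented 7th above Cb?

B

C up a major seventh is B, so the target letter is B.
From Cb, an augmented seventh is 12 semitones up: B.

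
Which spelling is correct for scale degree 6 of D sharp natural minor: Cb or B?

Each scale degree takes a distinct letter name. Degree 6 of a scale on D must use the letter B.
B and Cb are enharmonically the same pitch, but only B uses the letter B, so it is the correct spelling here.

B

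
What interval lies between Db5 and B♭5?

The letter names run D→B, a span of 5 letter steps, so the interval is some kind of sixth.
Db to Bb is 9 semitones. A major sixth is 9, so 9 makes it major.

major sixth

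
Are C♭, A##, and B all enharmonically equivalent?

Yes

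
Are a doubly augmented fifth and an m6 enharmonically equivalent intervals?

No

A doubly augmented fifth spans 9 semitones; a minor sixth spans 8.
The spans differ, so they are not enharmonic equivalents.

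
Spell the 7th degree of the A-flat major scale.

G

The Ab major scale runs Ab Bb C Db Eb F G.
Degree 7 is G.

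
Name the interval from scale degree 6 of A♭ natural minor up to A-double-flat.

minor third

Scale degree 6 of Ab natural minor is Fb.
Fb up to Abb: letters F→A make it a third; 3 semitones makes it minor.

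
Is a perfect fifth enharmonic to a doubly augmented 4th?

Yes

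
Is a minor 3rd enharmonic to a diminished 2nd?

A minor third spans 3 semitones; a diminished second spans 0.
The spans differ, so they are not enharmonic equivalents.

No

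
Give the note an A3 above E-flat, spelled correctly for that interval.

G#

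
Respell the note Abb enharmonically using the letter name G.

G

Plain G sits at the same pitch as Abb, so on the letter G the same pitch needs a natural: G.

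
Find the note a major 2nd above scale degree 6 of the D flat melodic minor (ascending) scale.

C

Scale degree 6 of Db melodic minor (ascending) is Bb.
A major second (2 semitones) above Bb lands on the letter C, giving C.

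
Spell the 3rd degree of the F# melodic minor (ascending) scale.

A

The F# melodic minor (ascending) scale runs F# G# A B C# D# E#.
Degree 3 is A.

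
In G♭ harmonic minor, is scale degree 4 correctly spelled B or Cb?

Cb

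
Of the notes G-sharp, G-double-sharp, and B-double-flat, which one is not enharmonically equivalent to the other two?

In 12-tone equal temperament, enharmonic equivalents share a pitch class. G# is pitch class 8; G## is pitch class 9; Bbb is pitch class 9.
G## and Bbb share pitch class 9, while G# is pitch class 8.

G#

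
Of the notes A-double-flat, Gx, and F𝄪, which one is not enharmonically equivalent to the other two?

In 12-tone equal temperament, enharmonic equivalents share a pitch class. Abb is pitch class 7; G## is pitch class 9; F## is pitch class 7.
Abb and F## share pitch class 7, while G## is pitch class 9.

G##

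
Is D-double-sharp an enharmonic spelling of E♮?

Yes

D## is pitch class 4; E is pitch class 4.
All spellings map to pitch class 4, so they are enharmonically equivalent.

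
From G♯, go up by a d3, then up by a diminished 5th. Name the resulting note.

A diminished third up from G# is Bb (letter B, 2 semitones up).
A diminished fifth up from Bb is Fb (letter F, 6 semitones up).

Fb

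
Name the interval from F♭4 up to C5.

augmented fifth

The letter names run F→C, a span of 4 letter steps, so the interval is some kind of fifth.
Fb to C is 8 semitones. A perfect fifth is 7, so 8 makes it augmented.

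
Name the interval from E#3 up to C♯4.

minor sixth

Counting letters E–F–G–A–B–C gives a sixth.
E#→C# = 8 semitones, 1 narrower than the major sixth (9), so minor.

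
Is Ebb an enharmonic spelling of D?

Yes

Ebb = pitch class 2 and D = pitch class 2 — the same pitch class, so they are enharmonic equivalents.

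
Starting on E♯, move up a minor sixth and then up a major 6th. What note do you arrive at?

A#

A minor sixth up from E# is C# (letter C, 8 semitones up).
A major sixth up from C# is A# (letter A, 9 semitones up).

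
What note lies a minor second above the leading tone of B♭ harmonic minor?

The leading tone of Bb harmonic minor is A.
A minor second (1 semitone) above A lands on the letter B, giving Bb.

Bb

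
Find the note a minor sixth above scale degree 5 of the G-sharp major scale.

B

Scale degree 5 of G# major is D#.
A minor sixth (8 semitones) above D# lands on the letter B, giving B.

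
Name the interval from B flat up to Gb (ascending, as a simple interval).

Counting letters B–C–D–E–F–G gives a sixth.
Bb→Gb = 8 semitones, 1 narrower than the major sixth (9), so minor.

minor sixth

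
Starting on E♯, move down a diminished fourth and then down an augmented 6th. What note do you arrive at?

D#

A diminished fourth down from E# is B## (letter B, 4 semitones down).
An augmented sixth down from B## is D# (letter D, 10 semitones down).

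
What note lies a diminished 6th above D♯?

D up a major sixth is B, so the target letter is B.
From D#, a diminished sixth is 7 semitones up: Bb.

Bb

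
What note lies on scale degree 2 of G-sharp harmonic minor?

A#

Degree 2 takes the letter 1 step above G, which is A.
In harmonic minor, degree 2 sits 2 semitones above the tonic. G# + 2 semitones is pitch class 10, spelled on A as A#.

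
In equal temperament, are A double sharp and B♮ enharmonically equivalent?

A## is pitch class 11; B is pitch class 11.
All spellings map to pitch class 11, so they are enharmonically equivalent.

Yes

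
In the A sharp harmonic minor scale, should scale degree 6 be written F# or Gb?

F#

Each scale degree takes a distinct letter name. Degree 6 of a scale on A must use the letter F.
F# and Gb are enharmonically the same pitch, but only F# uses the letter F, so it is the correct spelling here.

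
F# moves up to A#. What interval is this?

major third

Counting letters F–G–A gives a third.
F#→A# = 4 semitones, exactly the major third.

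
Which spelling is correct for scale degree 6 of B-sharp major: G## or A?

G##

Each scale degree takes a distinct letter name. Degree 6 of a scale on B must use the letter G.
G## and A are enharmonically the same pitch, but only G## uses the letter G, so it is the correct spelling here.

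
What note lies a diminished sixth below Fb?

A sixth below F lands on the letter A.
A diminished sixth spans 7 semitones, so Fb moves to pitch class 9. On the letter A that is A.

A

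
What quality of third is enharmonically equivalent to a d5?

A diminished fifth spans 6 semitones.
A third spanning 6 semitones is doubly augmented (the major third is 4).

doubly augmented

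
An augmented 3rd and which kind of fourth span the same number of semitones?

An augmented third spans 5 semitones.
A fourth spanning 5 semitones is perfect (the perfect fourth is 5).

perfect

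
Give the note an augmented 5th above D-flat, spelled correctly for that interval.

A

A fifth above D lands on the letter A.
An augmented fifth spans 8 semitones, so Db moves to pitch class 9. On the letter A that is A.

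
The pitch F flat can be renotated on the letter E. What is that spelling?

E

Fb is pitch class 4. The letter E alone is pitch class 4.
Pitch class 4 on E needs no accidental: E.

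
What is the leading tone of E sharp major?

D##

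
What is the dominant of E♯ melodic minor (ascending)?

The E# melodic minor (ascending) scale runs E# F## G# A# B# C## D##.
Degree 5 is B#.

B#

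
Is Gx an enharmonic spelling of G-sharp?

G## is pitch class 9; G# is pitch class 8.
The pitch classes differ (9 vs. 8), so they are not enharmonic equivalents.

No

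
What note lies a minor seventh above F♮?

A seventh above F lands on the letter E.
A minor seventh spans 10 semitones, so F moves to pitch class 3. On the letter E that is Eb.

Eb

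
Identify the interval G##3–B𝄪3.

major third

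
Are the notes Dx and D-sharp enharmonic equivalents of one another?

No

D## is pitch class 4; D# is pitch class 3.
The pitch classes differ (4 vs. 3), so they are not enharmonic equivalents.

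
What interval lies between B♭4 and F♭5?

The letter names run B→F, a span of 4 letter steps, so the interval is some kind of fifth.
Bb to Fb is 6 semitones. A perfect fifth is 7, so 6 makes it diminished.

diminished fifth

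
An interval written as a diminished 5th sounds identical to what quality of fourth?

augmented

A diminished fifth spans 6 semitones.
A fourth spanning 6 semitones is augmented (the perfect fourth is 5).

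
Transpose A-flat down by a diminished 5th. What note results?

D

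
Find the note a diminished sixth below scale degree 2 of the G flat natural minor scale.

C#

Scale degree 2 of Gb natural minor is Ab.
A diminished sixth (7 semitones) below Ab lands on the letter C, giving C#.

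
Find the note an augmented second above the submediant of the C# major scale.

B##

The submediant of C# major is A#.
An augmented second (3 semitones) above A# lands on the letter B, giving B##.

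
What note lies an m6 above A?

A up a major sixth is F#, so the target letter is F.
From A, a minor sixth is 8 semitones up: F.

F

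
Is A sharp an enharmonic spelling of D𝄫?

No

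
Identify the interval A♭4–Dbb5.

Counting letters A–B–C–D gives a fourth.
Ab→Dbb = 4 semitones, 1 narrower than the perfect fourth (5), so diminished.

diminished fourth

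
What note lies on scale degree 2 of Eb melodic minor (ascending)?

F

Degree 2 takes the letter 1 step above E, which is F.
In melodic minor (ascending), degree 2 sits 2 semitones above the tonic. Eb + 2 semitones is pitch class 5, spelled on F as F.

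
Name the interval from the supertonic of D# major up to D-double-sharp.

The supertonic of D# major is E#.
E# up to D##: letters E→D make it a seventh; 11 semitones makes it major.

major seventh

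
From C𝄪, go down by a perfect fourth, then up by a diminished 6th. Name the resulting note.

E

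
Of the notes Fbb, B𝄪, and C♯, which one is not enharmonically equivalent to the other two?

Fbb

In 12-tone equal temperament, enharmonic equivalents share a pitch class. Fbb is pitch class 3; B## is pitch class 1; C# is pitch class 1.
B## and C# share pitch class 1, while Fbb is pitch class 3.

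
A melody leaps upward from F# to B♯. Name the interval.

The letter names run F→B, a span of 3 letter steps, so the interval is some kind of fourth.
F# to B# is 6 semitones. A perfect fourth is 5, so 6 makes it augmented.

augmented fourth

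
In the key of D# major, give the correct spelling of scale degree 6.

The D# major scale runs D# E# F## G# A# B# C##.
Degree 6 is B#.

B#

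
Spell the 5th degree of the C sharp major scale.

The C# major scale runs C# D# E# F# G# A# B#.
Degree 5 is G#.

G#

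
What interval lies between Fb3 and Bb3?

Counting letters F–G–A–B gives a fourth.
Fb→Bb = 6 semitones, 1 wider than the perfect fourth (5), so augmented.

augmented fourth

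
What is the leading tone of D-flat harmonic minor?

C

The Db harmonic minor scale runs Db Eb Fb Gb Ab Bbb C.
Degree 7 is C.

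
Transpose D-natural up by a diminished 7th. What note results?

D up a major seventh is C#, so the target letter is C.
From D, a diminished seventh is 9 semitones up: Cb.

Cb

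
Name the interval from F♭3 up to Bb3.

augmented fourth

Counting letters F–G–A–B gives a fourth.
Fb→Bb = 6 semitones, 1 wider than the perfect fourth (5), so augmented.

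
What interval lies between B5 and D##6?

augmented third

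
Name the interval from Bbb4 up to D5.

augmented third

Counting letters B–C–D gives a third.
Bbb→D = 5 semitones, 1 wider than the major third (4), so augmented.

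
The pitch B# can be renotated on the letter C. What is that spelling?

Plain C sits at the same pitch as B#, so on the letter C the same pitch needs a natural: C.

C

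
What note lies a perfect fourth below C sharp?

A fourth below C lands on the letter G.
A perfect fourth spans 5 semitones, so C# moves to pitch class 8. On the letter G that is G#.

G#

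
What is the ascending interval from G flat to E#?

doubly augmented sixth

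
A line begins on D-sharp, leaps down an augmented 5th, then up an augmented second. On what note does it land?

An augmented fifth down from D# is G (letter G, 8 semitones down).
An augmented second up from G is A# (letter A, 3 semitones up).

A#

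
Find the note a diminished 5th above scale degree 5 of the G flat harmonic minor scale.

Scale degree 5 of Gb harmonic minor is Db.
A diminished fifth (6 semitones) above Db lands on the letter A, giving Abb.

Abb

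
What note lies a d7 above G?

A seventh above G lands on the letter F.
A diminished seventh spans 9 semitones, so G moves to pitch class 4. On the letter F that is Fb.

Fb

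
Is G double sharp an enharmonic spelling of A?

Yes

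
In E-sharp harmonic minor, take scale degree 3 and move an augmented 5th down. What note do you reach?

C

Scale degree 3 of E# harmonic minor is G#.
An augmented fifth (8 semitones) below G# lands on the letter C, giving C.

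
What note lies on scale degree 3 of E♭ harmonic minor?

Gb

The Eb harmonic minor scale runs Eb F Gb Ab Bb Cb D.
Degree 3 is Gb.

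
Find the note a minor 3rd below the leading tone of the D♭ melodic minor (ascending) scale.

A

The leading tone of Db melodic minor (ascending) is C.
A minor third (3 semitones) below C lands on the letter A, giving A.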